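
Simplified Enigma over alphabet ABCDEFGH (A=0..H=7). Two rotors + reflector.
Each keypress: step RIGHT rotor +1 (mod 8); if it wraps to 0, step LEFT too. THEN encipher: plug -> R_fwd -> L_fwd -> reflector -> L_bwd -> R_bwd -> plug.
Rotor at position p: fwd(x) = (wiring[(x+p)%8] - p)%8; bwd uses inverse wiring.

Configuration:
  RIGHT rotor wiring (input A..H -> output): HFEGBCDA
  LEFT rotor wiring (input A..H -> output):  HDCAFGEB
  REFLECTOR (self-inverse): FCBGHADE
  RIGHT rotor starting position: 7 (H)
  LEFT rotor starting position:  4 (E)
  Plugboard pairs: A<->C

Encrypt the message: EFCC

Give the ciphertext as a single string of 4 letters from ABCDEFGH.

Char 1 ('E'): step: R->0, L->5 (L advanced); E->plug->E->R->B->L->H->refl->E->L'->C->R'->F->plug->F
Char 2 ('F'): step: R->1, L=5; F->plug->F->R->C->L->E->refl->H->L'->B->R'->E->plug->E
Char 3 ('C'): step: R->2, L=5; C->plug->A->R->C->L->E->refl->H->L'->B->R'->E->plug->E
Char 4 ('C'): step: R->3, L=5; C->plug->A->R->D->L->C->refl->B->L'->A->R'->D->plug->D

Answer: FEED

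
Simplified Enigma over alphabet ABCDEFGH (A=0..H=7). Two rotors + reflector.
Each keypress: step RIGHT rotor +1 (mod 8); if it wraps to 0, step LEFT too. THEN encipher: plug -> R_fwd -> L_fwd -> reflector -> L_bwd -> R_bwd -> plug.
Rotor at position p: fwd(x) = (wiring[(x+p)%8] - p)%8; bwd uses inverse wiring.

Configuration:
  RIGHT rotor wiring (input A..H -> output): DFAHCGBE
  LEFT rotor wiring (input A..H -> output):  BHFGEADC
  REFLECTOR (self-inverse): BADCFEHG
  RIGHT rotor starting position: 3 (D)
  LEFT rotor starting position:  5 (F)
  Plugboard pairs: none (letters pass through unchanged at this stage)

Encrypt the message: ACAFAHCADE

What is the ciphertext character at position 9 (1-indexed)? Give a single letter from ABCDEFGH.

Char 1 ('A'): step: R->4, L=5; A->plug->A->R->G->L->B->refl->A->L'->F->R'->C->plug->C
Char 2 ('C'): step: R->5, L=5; C->plug->C->R->H->L->H->refl->G->L'->B->R'->A->plug->A
Char 3 ('A'): step: R->6, L=5; A->plug->A->R->D->L->E->refl->F->L'->C->R'->E->plug->E
Char 4 ('F'): step: R->7, L=5; F->plug->F->R->D->L->E->refl->F->L'->C->R'->H->plug->H
Char 5 ('A'): step: R->0, L->6 (L advanced); A->plug->A->R->D->L->B->refl->A->L'->F->R'->B->plug->B
Char 6 ('H'): step: R->1, L=6; H->plug->H->R->C->L->D->refl->C->L'->H->R'->B->plug->B
Char 7 ('C'): step: R->2, L=6; C->plug->C->R->A->L->F->refl->E->L'->B->R'->G->plug->G
Char 8 ('A'): step: R->3, L=6; A->plug->A->R->E->L->H->refl->G->L'->G->R'->D->plug->D
Char 9 ('D'): step: R->4, L=6; D->plug->D->R->A->L->F->refl->E->L'->B->R'->F->plug->F

F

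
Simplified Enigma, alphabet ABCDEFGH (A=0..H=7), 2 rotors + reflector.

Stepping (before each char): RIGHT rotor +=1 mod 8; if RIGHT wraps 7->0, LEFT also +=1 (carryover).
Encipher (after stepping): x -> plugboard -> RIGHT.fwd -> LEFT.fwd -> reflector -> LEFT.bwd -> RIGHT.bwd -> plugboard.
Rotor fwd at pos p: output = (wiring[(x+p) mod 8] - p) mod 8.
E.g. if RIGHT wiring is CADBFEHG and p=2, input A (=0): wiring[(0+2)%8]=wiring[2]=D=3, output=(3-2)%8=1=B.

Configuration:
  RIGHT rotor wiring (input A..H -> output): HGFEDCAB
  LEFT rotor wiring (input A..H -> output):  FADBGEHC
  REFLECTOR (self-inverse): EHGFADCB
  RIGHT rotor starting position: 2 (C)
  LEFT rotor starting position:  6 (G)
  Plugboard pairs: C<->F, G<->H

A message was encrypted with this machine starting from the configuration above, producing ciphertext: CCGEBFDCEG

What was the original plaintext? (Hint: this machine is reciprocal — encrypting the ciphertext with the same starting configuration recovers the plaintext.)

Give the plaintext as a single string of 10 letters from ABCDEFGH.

Char 1 ('C'): step: R->3, L=6; C->plug->F->R->E->L->F->refl->D->L'->F->R'->D->plug->D
Char 2 ('C'): step: R->4, L=6; C->plug->F->R->C->L->H->refl->B->L'->A->R'->H->plug->G
Char 3 ('G'): step: R->5, L=6; G->plug->H->R->G->L->A->refl->E->L'->B->R'->E->plug->E
Char 4 ('E'): step: R->6, L=6; E->plug->E->R->H->L->G->refl->C->L'->D->R'->B->plug->B
Char 5 ('B'): step: R->7, L=6; B->plug->B->R->A->L->B->refl->H->L'->C->R'->A->plug->A
Char 6 ('F'): step: R->0, L->7 (L advanced); F->plug->C->R->F->L->H->refl->B->L'->C->R'->F->plug->C
Char 7 ('D'): step: R->1, L=7; D->plug->D->R->C->L->B->refl->H->L'->F->R'->A->plug->A
Char 8 ('C'): step: R->2, L=7; C->plug->F->R->H->L->A->refl->E->L'->D->R'->A->plug->A
Char 9 ('E'): step: R->3, L=7; E->plug->E->R->G->L->F->refl->D->L'->A->R'->B->plug->B
Char 10 ('G'): step: R->4, L=7; G->plug->H->R->A->L->D->refl->F->L'->G->R'->B->plug->B

Answer: DGEBACAABB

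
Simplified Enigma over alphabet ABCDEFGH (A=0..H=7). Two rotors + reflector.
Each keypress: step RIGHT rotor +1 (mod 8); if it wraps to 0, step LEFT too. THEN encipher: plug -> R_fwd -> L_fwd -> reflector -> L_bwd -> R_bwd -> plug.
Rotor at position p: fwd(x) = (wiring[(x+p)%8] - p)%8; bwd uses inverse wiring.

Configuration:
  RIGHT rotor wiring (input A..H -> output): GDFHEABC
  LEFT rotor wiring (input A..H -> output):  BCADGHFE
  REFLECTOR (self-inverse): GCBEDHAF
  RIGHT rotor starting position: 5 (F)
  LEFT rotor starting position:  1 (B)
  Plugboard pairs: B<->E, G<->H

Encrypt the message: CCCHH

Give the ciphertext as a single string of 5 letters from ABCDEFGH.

Char 1 ('C'): step: R->6, L=1; C->plug->C->R->A->L->B->refl->C->L'->C->R'->H->plug->G
Char 2 ('C'): step: R->7, L=1; C->plug->C->R->E->L->G->refl->A->L'->H->R'->B->plug->E
Char 3 ('C'): step: R->0, L->2 (L advanced); C->plug->C->R->F->L->C->refl->B->L'->B->R'->G->plug->H
Char 4 ('H'): step: R->1, L=2; H->plug->G->R->B->L->B->refl->C->L'->F->R'->H->plug->G
Char 5 ('H'): step: R->2, L=2; H->plug->G->R->E->L->D->refl->E->L'->C->R'->C->plug->C

Answer: GEHGC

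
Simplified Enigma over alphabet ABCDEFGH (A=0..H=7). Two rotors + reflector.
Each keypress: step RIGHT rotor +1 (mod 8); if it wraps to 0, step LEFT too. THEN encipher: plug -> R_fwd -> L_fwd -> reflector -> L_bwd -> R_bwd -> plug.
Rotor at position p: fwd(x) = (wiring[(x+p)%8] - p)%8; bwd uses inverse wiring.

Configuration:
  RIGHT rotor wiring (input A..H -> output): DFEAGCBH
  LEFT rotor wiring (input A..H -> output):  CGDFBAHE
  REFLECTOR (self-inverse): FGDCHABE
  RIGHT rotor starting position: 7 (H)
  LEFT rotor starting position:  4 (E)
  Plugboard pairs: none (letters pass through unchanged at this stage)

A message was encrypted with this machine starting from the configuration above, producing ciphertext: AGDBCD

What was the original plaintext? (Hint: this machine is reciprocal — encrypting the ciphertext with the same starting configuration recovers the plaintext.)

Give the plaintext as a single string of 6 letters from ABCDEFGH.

Answer: EBGDHG

Derivation:
Char 1 ('A'): step: R->0, L->5 (L advanced); A->plug->A->R->D->L->F->refl->A->L'->G->R'->E->plug->E
Char 2 ('G'): step: R->1, L=5; G->plug->G->R->G->L->A->refl->F->L'->D->R'->B->plug->B
Char 3 ('D'): step: R->2, L=5; D->plug->D->R->A->L->D->refl->C->L'->B->R'->G->plug->G
Char 4 ('B'): step: R->3, L=5; B->plug->B->R->D->L->F->refl->A->L'->G->R'->D->plug->D
Char 5 ('C'): step: R->4, L=5; C->plug->C->R->F->L->G->refl->B->L'->E->R'->H->plug->H
Char 6 ('D'): step: R->5, L=5; D->plug->D->R->G->L->A->refl->F->L'->D->R'->G->plug->G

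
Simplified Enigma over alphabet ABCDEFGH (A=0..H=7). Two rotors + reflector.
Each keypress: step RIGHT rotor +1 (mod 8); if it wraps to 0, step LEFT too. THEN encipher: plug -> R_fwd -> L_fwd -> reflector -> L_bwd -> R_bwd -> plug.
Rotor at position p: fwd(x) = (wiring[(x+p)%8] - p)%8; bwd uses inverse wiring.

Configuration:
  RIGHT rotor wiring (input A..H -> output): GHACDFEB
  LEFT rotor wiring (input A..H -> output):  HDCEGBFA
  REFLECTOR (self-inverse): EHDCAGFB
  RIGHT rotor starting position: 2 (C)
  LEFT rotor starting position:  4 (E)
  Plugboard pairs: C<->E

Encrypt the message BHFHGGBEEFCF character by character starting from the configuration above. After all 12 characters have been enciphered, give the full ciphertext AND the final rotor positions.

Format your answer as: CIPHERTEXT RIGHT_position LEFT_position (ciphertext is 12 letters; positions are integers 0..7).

Char 1 ('B'): step: R->3, L=4; B->plug->B->R->A->L->C->refl->D->L'->E->R'->G->plug->G
Char 2 ('H'): step: R->4, L=4; H->plug->H->R->G->L->G->refl->F->L'->B->R'->B->plug->B
Char 3 ('F'): step: R->5, L=4; F->plug->F->R->D->L->E->refl->A->L'->H->R'->B->plug->B
Char 4 ('H'): step: R->6, L=4; H->plug->H->R->H->L->A->refl->E->L'->D->R'->B->plug->B
Char 5 ('G'): step: R->7, L=4; G->plug->G->R->G->L->G->refl->F->L'->B->R'->D->plug->D
Char 6 ('G'): step: R->0, L->5 (L advanced); G->plug->G->R->E->L->G->refl->F->L'->F->R'->F->plug->F
Char 7 ('B'): step: R->1, L=5; B->plug->B->R->H->L->B->refl->H->L'->G->R'->A->plug->A
Char 8 ('E'): step: R->2, L=5; E->plug->C->R->B->L->A->refl->E->L'->A->R'->B->plug->B
Char 9 ('E'): step: R->3, L=5; E->plug->C->R->C->L->D->refl->C->L'->D->R'->F->plug->F
Char 10 ('F'): step: R->4, L=5; F->plug->F->R->D->L->C->refl->D->L'->C->R'->E->plug->C
Char 11 ('C'): step: R->5, L=5; C->plug->E->R->C->L->D->refl->C->L'->D->R'->F->plug->F
Char 12 ('F'): step: R->6, L=5; F->plug->F->R->E->L->G->refl->F->L'->F->R'->G->plug->G
Final: ciphertext=GBBBDFABFCFG, RIGHT=6, LEFT=5

Answer: GBBBDFABFCFG 6 5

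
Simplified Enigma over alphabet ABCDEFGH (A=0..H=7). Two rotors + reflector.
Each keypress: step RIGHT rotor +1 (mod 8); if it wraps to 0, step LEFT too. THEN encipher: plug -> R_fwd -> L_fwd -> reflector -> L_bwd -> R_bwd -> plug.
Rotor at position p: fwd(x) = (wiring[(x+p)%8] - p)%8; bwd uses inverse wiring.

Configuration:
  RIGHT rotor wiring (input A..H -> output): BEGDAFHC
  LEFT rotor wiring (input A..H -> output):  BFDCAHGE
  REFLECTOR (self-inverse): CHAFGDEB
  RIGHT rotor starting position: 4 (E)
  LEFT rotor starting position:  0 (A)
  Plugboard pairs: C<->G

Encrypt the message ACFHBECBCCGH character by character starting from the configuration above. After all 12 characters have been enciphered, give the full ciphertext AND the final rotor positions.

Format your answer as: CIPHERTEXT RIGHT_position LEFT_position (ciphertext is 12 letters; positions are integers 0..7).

Char 1 ('A'): step: R->5, L=0; A->plug->A->R->A->L->B->refl->H->L'->F->R'->C->plug->G
Char 2 ('C'): step: R->6, L=0; C->plug->G->R->C->L->D->refl->F->L'->B->R'->A->plug->A
Char 3 ('F'): step: R->7, L=0; F->plug->F->R->B->L->F->refl->D->L'->C->R'->B->plug->B
Char 4 ('H'): step: R->0, L->1 (L advanced); H->plug->H->R->C->L->B->refl->H->L'->D->R'->D->plug->D
Char 5 ('B'): step: R->1, L=1; B->plug->B->R->F->L->F->refl->D->L'->G->R'->F->plug->F
Char 6 ('E'): step: R->2, L=1; E->plug->E->R->F->L->F->refl->D->L'->G->R'->C->plug->G
Char 7 ('C'): step: R->3, L=1; C->plug->G->R->B->L->C->refl->A->L'->H->R'->E->plug->E
Char 8 ('B'): step: R->4, L=1; B->plug->B->R->B->L->C->refl->A->L'->H->R'->H->plug->H
Char 9 ('C'): step: R->5, L=1; C->plug->G->R->G->L->D->refl->F->L'->F->R'->C->plug->G
Char 10 ('C'): step: R->6, L=1; C->plug->G->R->C->L->B->refl->H->L'->D->R'->C->plug->G
Char 11 ('G'): step: R->7, L=1; G->plug->C->R->F->L->F->refl->D->L'->G->R'->G->plug->C
Char 12 ('H'): step: R->0, L->2 (L advanced); H->plug->H->R->C->L->G->refl->E->L'->E->R'->B->plug->B
Final: ciphertext=GABDFGEHGGCB, RIGHT=0, LEFT=2

Answer: GABDFGEHGGCB 0 2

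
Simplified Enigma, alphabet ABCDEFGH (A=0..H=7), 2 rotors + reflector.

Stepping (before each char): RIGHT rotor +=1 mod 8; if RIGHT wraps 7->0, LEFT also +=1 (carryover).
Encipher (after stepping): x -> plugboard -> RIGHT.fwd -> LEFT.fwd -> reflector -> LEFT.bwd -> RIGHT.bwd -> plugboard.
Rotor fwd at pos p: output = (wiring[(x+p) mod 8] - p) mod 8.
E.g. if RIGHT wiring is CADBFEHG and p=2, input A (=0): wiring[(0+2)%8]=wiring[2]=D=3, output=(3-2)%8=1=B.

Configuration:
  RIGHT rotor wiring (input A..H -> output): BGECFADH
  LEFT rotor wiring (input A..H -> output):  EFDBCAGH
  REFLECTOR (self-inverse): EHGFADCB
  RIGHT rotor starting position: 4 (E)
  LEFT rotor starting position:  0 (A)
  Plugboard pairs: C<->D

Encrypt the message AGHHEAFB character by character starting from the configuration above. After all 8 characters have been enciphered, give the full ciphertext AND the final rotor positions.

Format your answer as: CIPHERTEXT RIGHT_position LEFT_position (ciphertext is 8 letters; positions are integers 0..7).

Char 1 ('A'): step: R->5, L=0; A->plug->A->R->D->L->B->refl->H->L'->H->R'->F->plug->F
Char 2 ('G'): step: R->6, L=0; G->plug->G->R->H->L->H->refl->B->L'->D->R'->C->plug->D
Char 3 ('H'): step: R->7, L=0; H->plug->H->R->E->L->C->refl->G->L'->G->R'->F->plug->F
Char 4 ('H'): step: R->0, L->1 (L advanced); H->plug->H->R->H->L->D->refl->F->L'->F->R'->E->plug->E
Char 5 ('E'): step: R->1, L=1; E->plug->E->R->H->L->D->refl->F->L'->F->R'->A->plug->A
Char 6 ('A'): step: R->2, L=1; A->plug->A->R->C->L->A->refl->E->L'->A->R'->B->plug->B
Char 7 ('F'): step: R->3, L=1; F->plug->F->R->G->L->G->refl->C->L'->B->R'->H->plug->H
Char 8 ('B'): step: R->4, L=1; B->plug->B->R->E->L->H->refl->B->L'->D->R'->D->plug->C
Final: ciphertext=FDFEABHC, RIGHT=4, LEFT=1

Answer: FDFEABHC 4 1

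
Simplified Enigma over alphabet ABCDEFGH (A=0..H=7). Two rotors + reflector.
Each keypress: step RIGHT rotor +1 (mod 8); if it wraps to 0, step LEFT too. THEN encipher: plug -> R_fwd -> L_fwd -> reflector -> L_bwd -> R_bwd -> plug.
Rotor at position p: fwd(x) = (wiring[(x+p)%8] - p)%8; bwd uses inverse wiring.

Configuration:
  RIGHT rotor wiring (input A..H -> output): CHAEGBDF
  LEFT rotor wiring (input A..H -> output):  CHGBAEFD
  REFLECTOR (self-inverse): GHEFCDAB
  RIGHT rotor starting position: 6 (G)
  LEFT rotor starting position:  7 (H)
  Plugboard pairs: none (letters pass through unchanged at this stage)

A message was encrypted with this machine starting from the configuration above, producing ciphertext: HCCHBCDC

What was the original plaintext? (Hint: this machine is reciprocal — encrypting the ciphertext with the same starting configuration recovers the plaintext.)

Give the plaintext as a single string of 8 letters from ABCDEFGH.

Answer: CHHGAECE

Derivation:
Char 1 ('H'): step: R->7, L=7; H->plug->H->R->E->L->C->refl->E->L'->A->R'->C->plug->C
Char 2 ('C'): step: R->0, L->0 (L advanced); C->plug->C->R->A->L->C->refl->E->L'->F->R'->H->plug->H
Char 3 ('C'): step: R->1, L=0; C->plug->C->R->D->L->B->refl->H->L'->B->R'->H->plug->H
Char 4 ('H'): step: R->2, L=0; H->plug->H->R->F->L->E->refl->C->L'->A->R'->G->plug->G
Char 5 ('B'): step: R->3, L=0; B->plug->B->R->D->L->B->refl->H->L'->B->R'->A->plug->A
Char 6 ('C'): step: R->4, L=0; C->plug->C->R->H->L->D->refl->F->L'->G->R'->E->plug->E
Char 7 ('D'): step: R->5, L=0; D->plug->D->R->F->L->E->refl->C->L'->A->R'->C->plug->C
Char 8 ('C'): step: R->6, L=0; C->plug->C->R->E->L->A->refl->G->L'->C->R'->E->plug->E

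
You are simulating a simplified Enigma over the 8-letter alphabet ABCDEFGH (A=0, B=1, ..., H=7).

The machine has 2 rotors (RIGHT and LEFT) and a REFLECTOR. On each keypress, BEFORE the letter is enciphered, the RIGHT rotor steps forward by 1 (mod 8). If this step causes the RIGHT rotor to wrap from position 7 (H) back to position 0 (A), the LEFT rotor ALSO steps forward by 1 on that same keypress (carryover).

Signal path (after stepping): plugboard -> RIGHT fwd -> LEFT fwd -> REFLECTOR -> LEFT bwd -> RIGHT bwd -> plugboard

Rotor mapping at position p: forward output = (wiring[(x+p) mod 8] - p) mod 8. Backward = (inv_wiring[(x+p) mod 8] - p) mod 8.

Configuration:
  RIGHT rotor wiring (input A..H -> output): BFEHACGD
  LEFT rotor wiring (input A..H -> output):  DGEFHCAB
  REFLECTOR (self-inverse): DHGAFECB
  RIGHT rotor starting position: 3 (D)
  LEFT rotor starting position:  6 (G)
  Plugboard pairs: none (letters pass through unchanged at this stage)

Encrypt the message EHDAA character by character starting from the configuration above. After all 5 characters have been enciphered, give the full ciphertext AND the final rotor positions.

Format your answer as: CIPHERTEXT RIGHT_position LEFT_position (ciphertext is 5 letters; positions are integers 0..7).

Answer: BBGEH 0 7

Derivation:
Char 1 ('E'): step: R->4, L=6; E->plug->E->R->F->L->H->refl->B->L'->G->R'->B->plug->B
Char 2 ('H'): step: R->5, L=6; H->plug->H->R->D->L->A->refl->D->L'->B->R'->B->plug->B
Char 3 ('D'): step: R->6, L=6; D->plug->D->R->H->L->E->refl->F->L'->C->R'->G->plug->G
Char 4 ('A'): step: R->7, L=6; A->plug->A->R->E->L->G->refl->C->L'->A->R'->E->plug->E
Char 5 ('A'): step: R->0, L->7 (L advanced); A->plug->A->R->B->L->E->refl->F->L'->D->R'->H->plug->H
Final: ciphertext=BBGEH, RIGHT=0, LEFT=7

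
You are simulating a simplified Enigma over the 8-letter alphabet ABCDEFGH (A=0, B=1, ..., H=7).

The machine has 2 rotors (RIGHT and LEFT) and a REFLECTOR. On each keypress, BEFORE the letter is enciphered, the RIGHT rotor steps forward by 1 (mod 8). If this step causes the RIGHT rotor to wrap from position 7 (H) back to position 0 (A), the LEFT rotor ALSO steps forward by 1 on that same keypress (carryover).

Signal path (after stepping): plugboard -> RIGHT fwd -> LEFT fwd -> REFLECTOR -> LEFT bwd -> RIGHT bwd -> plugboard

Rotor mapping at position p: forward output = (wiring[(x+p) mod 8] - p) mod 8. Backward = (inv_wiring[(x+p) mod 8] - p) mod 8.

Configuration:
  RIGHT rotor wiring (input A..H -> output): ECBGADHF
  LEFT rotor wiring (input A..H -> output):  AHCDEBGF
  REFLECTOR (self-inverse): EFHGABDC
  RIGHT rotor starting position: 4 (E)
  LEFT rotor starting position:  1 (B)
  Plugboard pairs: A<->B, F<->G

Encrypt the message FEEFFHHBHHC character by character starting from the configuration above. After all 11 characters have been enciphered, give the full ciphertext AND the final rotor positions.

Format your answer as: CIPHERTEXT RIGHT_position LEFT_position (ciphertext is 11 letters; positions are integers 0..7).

Answer: EGDCAAAEACD 7 2

Derivation:
Char 1 ('F'): step: R->5, L=1; F->plug->G->R->B->L->B->refl->F->L'->F->R'->E->plug->E
Char 2 ('E'): step: R->6, L=1; E->plug->E->R->D->L->D->refl->G->L'->A->R'->F->plug->G
Char 3 ('E'): step: R->7, L=1; E->plug->E->R->H->L->H->refl->C->L'->C->R'->D->plug->D
Char 4 ('F'): step: R->0, L->2 (L advanced); F->plug->G->R->H->L->F->refl->B->L'->B->R'->C->plug->C
Char 5 ('F'): step: R->1, L=2; F->plug->G->R->E->L->E->refl->A->L'->A->R'->B->plug->A
Char 6 ('H'): step: R->2, L=2; H->plug->H->R->A->L->A->refl->E->L'->E->R'->B->plug->A
Char 7 ('H'): step: R->3, L=2; H->plug->H->R->G->L->G->refl->D->L'->F->R'->B->plug->A
Char 8 ('B'): step: R->4, L=2; B->plug->A->R->E->L->E->refl->A->L'->A->R'->E->plug->E
Char 9 ('H'): step: R->5, L=2; H->plug->H->R->D->L->H->refl->C->L'->C->R'->B->plug->A
Char 10 ('H'): step: R->6, L=2; H->plug->H->R->F->L->D->refl->G->L'->G->R'->C->plug->C
Char 11 ('C'): step: R->7, L=2; C->plug->C->R->D->L->H->refl->C->L'->C->R'->D->plug->D
Final: ciphertext=EGDCAAAEACD, RIGHT=7, LEFT=2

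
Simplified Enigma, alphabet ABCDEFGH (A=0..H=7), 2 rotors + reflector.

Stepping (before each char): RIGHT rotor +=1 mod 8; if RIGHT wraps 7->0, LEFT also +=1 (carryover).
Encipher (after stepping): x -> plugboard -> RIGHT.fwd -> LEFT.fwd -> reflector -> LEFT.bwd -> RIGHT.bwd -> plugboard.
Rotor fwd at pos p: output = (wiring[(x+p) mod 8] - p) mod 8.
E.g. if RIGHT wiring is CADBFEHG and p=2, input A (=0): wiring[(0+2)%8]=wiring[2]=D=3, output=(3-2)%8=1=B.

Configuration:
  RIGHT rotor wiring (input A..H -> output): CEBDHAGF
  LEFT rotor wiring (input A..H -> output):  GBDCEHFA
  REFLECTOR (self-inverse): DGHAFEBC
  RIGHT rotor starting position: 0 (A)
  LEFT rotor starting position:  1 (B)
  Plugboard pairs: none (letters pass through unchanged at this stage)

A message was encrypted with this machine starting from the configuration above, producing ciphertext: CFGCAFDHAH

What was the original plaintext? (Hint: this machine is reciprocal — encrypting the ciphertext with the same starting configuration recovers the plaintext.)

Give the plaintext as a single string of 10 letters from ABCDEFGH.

Answer: GGHBCBEFDA

Derivation:
Char 1 ('C'): step: R->1, L=1; C->plug->C->R->C->L->B->refl->G->L'->E->R'->G->plug->G
Char 2 ('F'): step: R->2, L=1; F->plug->F->R->D->L->D->refl->A->L'->A->R'->G->plug->G
Char 3 ('G'): step: R->3, L=1; G->plug->G->R->B->L->C->refl->H->L'->G->R'->H->plug->H
Char 4 ('C'): step: R->4, L=1; C->plug->C->R->C->L->B->refl->G->L'->E->R'->B->plug->B
Char 5 ('A'): step: R->5, L=1; A->plug->A->R->D->L->D->refl->A->L'->A->R'->C->plug->C
Char 6 ('F'): step: R->6, L=1; F->plug->F->R->F->L->E->refl->F->L'->H->R'->B->plug->B
Char 7 ('D'): step: R->7, L=1; D->plug->D->R->C->L->B->refl->G->L'->E->R'->E->plug->E
Char 8 ('H'): step: R->0, L->2 (L advanced); H->plug->H->R->F->L->G->refl->B->L'->A->R'->F->plug->F
Char 9 ('A'): step: R->1, L=2; A->plug->A->R->D->L->F->refl->E->L'->G->R'->D->plug->D
Char 10 ('H'): step: R->2, L=2; H->plug->H->R->C->L->C->refl->H->L'->H->R'->A->plug->A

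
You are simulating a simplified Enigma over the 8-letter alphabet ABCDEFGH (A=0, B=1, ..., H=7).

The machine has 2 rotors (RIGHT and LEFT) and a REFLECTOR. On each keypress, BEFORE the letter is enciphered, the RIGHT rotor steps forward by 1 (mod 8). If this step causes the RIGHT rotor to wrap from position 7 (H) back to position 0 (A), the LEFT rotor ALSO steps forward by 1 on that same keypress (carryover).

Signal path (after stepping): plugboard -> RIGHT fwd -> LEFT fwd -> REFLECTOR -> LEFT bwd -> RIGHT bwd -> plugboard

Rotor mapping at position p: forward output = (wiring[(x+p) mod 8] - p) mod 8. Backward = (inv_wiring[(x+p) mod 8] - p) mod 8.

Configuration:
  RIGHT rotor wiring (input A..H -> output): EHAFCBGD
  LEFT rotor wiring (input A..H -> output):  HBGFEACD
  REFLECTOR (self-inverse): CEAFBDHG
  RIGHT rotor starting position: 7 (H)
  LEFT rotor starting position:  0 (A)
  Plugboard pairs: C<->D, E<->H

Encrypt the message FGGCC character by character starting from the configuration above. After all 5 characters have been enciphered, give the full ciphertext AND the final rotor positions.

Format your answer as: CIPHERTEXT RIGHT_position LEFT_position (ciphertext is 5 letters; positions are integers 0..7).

Answer: EFEFG 4 1

Derivation:
Char 1 ('F'): step: R->0, L->1 (L advanced); F->plug->F->R->B->L->F->refl->D->L'->D->R'->H->plug->E
Char 2 ('G'): step: R->1, L=1; G->plug->G->R->C->L->E->refl->B->L'->F->R'->F->plug->F
Char 3 ('G'): step: R->2, L=1; G->plug->G->R->C->L->E->refl->B->L'->F->R'->H->plug->E
Char 4 ('C'): step: R->3, L=1; C->plug->D->R->D->L->D->refl->F->L'->B->R'->F->plug->F
Char 5 ('C'): step: R->4, L=1; C->plug->D->R->H->L->G->refl->H->L'->E->R'->G->plug->G
Final: ciphertext=EFEFG, RIGHT=4, LEFT=1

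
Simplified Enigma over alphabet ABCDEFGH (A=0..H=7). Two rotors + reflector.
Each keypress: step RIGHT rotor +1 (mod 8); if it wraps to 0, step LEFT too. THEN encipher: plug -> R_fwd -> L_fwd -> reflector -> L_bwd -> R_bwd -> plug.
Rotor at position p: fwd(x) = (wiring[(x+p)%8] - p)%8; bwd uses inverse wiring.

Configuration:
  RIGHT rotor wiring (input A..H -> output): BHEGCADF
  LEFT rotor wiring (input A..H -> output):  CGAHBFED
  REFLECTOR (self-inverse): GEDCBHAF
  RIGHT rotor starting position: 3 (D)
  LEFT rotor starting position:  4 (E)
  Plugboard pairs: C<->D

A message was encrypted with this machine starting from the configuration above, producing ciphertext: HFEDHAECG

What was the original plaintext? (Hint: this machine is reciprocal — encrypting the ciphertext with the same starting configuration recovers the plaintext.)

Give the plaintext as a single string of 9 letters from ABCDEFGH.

Answer: BHCFCDFEH

Derivation:
Char 1 ('H'): step: R->4, L=4; H->plug->H->R->C->L->A->refl->G->L'->E->R'->B->plug->B
Char 2 ('F'): step: R->5, L=4; F->plug->F->R->H->L->D->refl->C->L'->F->R'->H->plug->H
Char 3 ('E'): step: R->6, L=4; E->plug->E->R->G->L->E->refl->B->L'->B->R'->D->plug->C
Char 4 ('D'): step: R->7, L=4; D->plug->C->R->A->L->F->refl->H->L'->D->R'->F->plug->F
Char 5 ('H'): step: R->0, L->5 (L advanced); H->plug->H->R->F->L->D->refl->C->L'->G->R'->D->plug->C
Char 6 ('A'): step: R->1, L=5; A->plug->A->R->G->L->C->refl->D->L'->F->R'->C->plug->D
Char 7 ('E'): step: R->2, L=5; E->plug->E->R->B->L->H->refl->F->L'->D->R'->F->plug->F
Char 8 ('C'): step: R->3, L=5; C->plug->D->R->A->L->A->refl->G->L'->C->R'->E->plug->E
Char 9 ('G'): step: R->4, L=5; G->plug->G->R->A->L->A->refl->G->L'->C->R'->H->plug->H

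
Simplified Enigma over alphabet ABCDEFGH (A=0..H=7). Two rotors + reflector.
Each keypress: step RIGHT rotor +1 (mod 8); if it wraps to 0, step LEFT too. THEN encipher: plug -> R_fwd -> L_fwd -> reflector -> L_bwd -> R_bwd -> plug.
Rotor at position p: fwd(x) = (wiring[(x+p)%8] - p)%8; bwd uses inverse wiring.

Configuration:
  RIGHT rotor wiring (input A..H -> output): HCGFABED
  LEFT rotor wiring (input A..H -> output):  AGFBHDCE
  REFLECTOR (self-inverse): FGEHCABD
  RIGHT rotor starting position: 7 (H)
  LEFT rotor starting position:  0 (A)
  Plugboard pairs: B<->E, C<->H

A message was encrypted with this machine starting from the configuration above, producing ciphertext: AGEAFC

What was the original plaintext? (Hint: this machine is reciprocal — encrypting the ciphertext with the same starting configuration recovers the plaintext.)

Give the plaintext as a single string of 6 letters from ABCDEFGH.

Answer: HBGBDB

Derivation:
Char 1 ('A'): step: R->0, L->1 (L advanced); A->plug->A->R->H->L->H->refl->D->L'->G->R'->C->plug->H
Char 2 ('G'): step: R->1, L=1; G->plug->G->R->C->L->A->refl->F->L'->A->R'->E->plug->B
Char 3 ('E'): step: R->2, L=1; E->plug->B->R->D->L->G->refl->B->L'->F->R'->G->plug->G
Char 4 ('A'): step: R->3, L=1; A->plug->A->R->C->L->A->refl->F->L'->A->R'->E->plug->B
Char 5 ('F'): step: R->4, L=1; F->plug->F->R->G->L->D->refl->H->L'->H->R'->D->plug->D
Char 6 ('C'): step: R->5, L=1; C->plug->H->R->D->L->G->refl->B->L'->F->R'->E->plug->B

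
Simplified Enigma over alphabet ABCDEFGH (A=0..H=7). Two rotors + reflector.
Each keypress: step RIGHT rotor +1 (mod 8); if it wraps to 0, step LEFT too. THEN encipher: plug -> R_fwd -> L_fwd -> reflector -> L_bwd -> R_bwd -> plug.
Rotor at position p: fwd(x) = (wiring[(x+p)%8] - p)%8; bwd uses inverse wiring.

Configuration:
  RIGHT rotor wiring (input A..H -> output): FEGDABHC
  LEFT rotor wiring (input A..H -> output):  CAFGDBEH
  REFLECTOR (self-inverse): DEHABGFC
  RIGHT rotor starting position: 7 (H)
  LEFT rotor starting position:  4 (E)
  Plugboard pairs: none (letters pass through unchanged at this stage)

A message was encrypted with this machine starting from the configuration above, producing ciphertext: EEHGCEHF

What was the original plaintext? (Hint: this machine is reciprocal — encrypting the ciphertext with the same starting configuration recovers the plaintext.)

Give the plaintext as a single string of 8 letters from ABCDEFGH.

Answer: CFBFHHCG

Derivation:
Char 1 ('E'): step: R->0, L->5 (L advanced); E->plug->E->R->A->L->E->refl->B->L'->G->R'->C->plug->C
Char 2 ('E'): step: R->1, L=5; E->plug->E->R->A->L->E->refl->B->L'->G->R'->F->plug->F
Char 3 ('H'): step: R->2, L=5; H->plug->H->R->C->L->C->refl->H->L'->B->R'->B->plug->B
Char 4 ('G'): step: R->3, L=5; G->plug->G->R->B->L->H->refl->C->L'->C->R'->F->plug->F
Char 5 ('C'): step: R->4, L=5; C->plug->C->R->D->L->F->refl->G->L'->H->R'->H->plug->H
Char 6 ('E'): step: R->5, L=5; E->plug->E->R->H->L->G->refl->F->L'->D->R'->H->plug->H
Char 7 ('H'): step: R->6, L=5; H->plug->H->R->D->L->F->refl->G->L'->H->R'->C->plug->C
Char 8 ('F'): step: R->7, L=5; F->plug->F->R->B->L->H->refl->C->L'->C->R'->G->plug->G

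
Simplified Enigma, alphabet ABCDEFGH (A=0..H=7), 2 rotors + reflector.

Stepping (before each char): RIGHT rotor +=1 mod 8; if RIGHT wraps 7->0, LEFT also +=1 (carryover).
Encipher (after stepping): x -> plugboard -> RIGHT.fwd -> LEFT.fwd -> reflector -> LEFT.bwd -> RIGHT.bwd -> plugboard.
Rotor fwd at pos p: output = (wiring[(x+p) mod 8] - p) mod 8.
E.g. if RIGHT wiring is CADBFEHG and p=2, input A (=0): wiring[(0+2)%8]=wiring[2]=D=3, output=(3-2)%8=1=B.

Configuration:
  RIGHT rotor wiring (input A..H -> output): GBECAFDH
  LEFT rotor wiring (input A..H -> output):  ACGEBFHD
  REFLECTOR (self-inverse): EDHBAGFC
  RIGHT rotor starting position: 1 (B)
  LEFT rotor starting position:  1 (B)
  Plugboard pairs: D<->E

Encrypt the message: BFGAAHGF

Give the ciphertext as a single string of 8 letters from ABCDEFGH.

Char 1 ('B'): step: R->2, L=1; B->plug->B->R->A->L->B->refl->D->L'->C->R'->A->plug->A
Char 2 ('F'): step: R->3, L=1; F->plug->F->R->D->L->A->refl->E->L'->E->R'->E->plug->D
Char 3 ('G'): step: R->4, L=1; G->plug->G->R->A->L->B->refl->D->L'->C->R'->E->plug->D
Char 4 ('A'): step: R->5, L=1; A->plug->A->R->A->L->B->refl->D->L'->C->R'->C->plug->C
Char 5 ('A'): step: R->6, L=1; A->plug->A->R->F->L->G->refl->F->L'->B->R'->B->plug->B
Char 6 ('H'): step: R->7, L=1; H->plug->H->R->E->L->E->refl->A->L'->D->R'->E->plug->D
Char 7 ('G'): step: R->0, L->2 (L advanced); G->plug->G->R->D->L->D->refl->B->L'->F->R'->F->plug->F
Char 8 ('F'): step: R->1, L=2; F->plug->F->R->C->L->H->refl->C->L'->B->R'->C->plug->C

Answer: ADDCBDFC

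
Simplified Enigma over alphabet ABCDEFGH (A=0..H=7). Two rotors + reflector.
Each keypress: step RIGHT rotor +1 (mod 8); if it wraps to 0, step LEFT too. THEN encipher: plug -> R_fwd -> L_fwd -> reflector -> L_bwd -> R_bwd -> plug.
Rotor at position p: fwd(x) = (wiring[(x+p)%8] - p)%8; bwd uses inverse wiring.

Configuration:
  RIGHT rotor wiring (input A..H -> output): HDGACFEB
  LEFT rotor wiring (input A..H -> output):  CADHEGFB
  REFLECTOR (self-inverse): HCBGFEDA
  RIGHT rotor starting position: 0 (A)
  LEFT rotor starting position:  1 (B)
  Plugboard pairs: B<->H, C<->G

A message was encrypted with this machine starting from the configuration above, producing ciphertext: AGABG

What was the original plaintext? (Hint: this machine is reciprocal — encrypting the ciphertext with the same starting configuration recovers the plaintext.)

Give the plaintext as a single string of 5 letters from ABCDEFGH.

Char 1 ('A'): step: R->1, L=1; A->plug->A->R->C->L->G->refl->D->L'->D->R'->F->plug->F
Char 2 ('G'): step: R->2, L=1; G->plug->C->R->A->L->H->refl->A->L'->G->R'->B->plug->H
Char 3 ('A'): step: R->3, L=1; A->plug->A->R->F->L->E->refl->F->L'->E->R'->F->plug->F
Char 4 ('B'): step: R->4, L=1; B->plug->H->R->E->L->F->refl->E->L'->F->R'->D->plug->D
Char 5 ('G'): step: R->5, L=1; G->plug->C->R->E->L->F->refl->E->L'->F->R'->H->plug->B

Answer: FHFDB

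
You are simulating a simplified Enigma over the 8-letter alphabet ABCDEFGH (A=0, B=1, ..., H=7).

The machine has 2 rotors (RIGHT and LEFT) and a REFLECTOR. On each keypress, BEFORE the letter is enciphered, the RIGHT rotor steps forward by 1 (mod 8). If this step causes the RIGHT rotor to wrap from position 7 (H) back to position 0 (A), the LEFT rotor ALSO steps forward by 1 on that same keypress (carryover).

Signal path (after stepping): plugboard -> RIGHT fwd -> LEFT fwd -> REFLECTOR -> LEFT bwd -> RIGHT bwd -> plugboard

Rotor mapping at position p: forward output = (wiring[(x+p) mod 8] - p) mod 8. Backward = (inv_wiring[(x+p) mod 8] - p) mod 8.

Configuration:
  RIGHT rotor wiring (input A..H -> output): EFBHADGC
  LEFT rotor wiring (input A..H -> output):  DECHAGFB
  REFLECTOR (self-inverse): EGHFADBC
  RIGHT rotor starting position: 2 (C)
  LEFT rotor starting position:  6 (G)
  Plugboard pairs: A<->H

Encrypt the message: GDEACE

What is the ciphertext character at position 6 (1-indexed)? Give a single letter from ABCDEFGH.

Char 1 ('G'): step: R->3, L=6; G->plug->G->R->C->L->F->refl->D->L'->B->R'->F->plug->F
Char 2 ('D'): step: R->4, L=6; D->plug->D->R->G->L->C->refl->H->L'->A->R'->E->plug->E
Char 3 ('E'): step: R->5, L=6; E->plug->E->R->A->L->H->refl->C->L'->G->R'->A->plug->H
Char 4 ('A'): step: R->6, L=6; A->plug->H->R->F->L->B->refl->G->L'->D->R'->E->plug->E
Char 5 ('C'): step: R->7, L=6; C->plug->C->R->G->L->C->refl->H->L'->A->R'->E->plug->E
Char 6 ('E'): step: R->0, L->7 (L advanced); E->plug->E->R->A->L->C->refl->H->L'->G->R'->G->plug->G

G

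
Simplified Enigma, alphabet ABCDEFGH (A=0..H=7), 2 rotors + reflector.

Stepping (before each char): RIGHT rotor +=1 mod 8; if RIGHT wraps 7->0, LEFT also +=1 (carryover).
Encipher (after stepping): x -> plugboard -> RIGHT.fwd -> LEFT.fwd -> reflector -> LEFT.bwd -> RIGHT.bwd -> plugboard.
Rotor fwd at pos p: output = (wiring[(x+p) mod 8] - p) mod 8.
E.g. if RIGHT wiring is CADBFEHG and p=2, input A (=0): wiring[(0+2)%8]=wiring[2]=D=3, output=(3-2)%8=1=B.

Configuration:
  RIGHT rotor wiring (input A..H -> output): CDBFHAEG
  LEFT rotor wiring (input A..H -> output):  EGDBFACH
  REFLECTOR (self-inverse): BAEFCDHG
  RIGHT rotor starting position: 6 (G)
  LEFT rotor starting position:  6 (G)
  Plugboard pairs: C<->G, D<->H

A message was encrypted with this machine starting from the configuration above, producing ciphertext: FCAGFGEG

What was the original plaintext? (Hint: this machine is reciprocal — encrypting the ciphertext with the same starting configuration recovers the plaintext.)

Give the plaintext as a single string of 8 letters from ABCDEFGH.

Answer: ABCEHECE

Derivation:
Char 1 ('F'): step: R->7, L=6; F->plug->F->R->A->L->E->refl->C->L'->H->R'->A->plug->A
Char 2 ('C'): step: R->0, L->7 (L advanced); C->plug->G->R->E->L->C->refl->E->L'->D->R'->B->plug->B
Char 3 ('A'): step: R->1, L=7; A->plug->A->R->C->L->H->refl->G->L'->F->R'->G->plug->C
Char 4 ('G'): step: R->2, L=7; G->plug->C->R->F->L->G->refl->H->L'->C->R'->E->plug->E
Char 5 ('F'): step: R->3, L=7; F->plug->F->R->H->L->D->refl->F->L'->B->R'->D->plug->H
Char 6 ('G'): step: R->4, L=7; G->plug->C->R->A->L->A->refl->B->L'->G->R'->E->plug->E
Char 7 ('E'): step: R->5, L=7; E->plug->E->R->G->L->B->refl->A->L'->A->R'->G->plug->C
Char 8 ('G'): step: R->6, L=7; G->plug->C->R->E->L->C->refl->E->L'->D->R'->E->plug->E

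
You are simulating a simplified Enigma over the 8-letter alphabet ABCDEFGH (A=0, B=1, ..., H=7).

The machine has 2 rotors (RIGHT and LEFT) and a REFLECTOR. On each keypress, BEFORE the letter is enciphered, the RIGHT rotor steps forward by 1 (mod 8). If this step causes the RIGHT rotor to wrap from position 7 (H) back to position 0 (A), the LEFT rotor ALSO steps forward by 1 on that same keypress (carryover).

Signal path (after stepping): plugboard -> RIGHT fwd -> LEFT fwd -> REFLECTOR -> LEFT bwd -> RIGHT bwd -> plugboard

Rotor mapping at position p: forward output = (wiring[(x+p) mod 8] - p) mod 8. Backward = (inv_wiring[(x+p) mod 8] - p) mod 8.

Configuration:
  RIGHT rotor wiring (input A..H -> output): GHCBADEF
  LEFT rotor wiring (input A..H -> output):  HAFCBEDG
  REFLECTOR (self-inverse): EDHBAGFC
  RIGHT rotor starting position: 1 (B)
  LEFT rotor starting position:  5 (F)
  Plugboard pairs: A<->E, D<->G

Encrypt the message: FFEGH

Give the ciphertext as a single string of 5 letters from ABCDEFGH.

Char 1 ('F'): step: R->2, L=5; F->plug->F->R->D->L->C->refl->H->L'->A->R'->A->plug->E
Char 2 ('F'): step: R->3, L=5; F->plug->F->R->D->L->C->refl->H->L'->A->R'->C->plug->C
Char 3 ('E'): step: R->4, L=5; E->plug->A->R->E->L->D->refl->B->L'->C->R'->E->plug->A
Char 4 ('G'): step: R->5, L=5; G->plug->D->R->B->L->G->refl->F->L'->G->R'->A->plug->E
Char 5 ('H'): step: R->6, L=5; H->plug->H->R->F->L->A->refl->E->L'->H->R'->B->plug->B

Answer: ECAEB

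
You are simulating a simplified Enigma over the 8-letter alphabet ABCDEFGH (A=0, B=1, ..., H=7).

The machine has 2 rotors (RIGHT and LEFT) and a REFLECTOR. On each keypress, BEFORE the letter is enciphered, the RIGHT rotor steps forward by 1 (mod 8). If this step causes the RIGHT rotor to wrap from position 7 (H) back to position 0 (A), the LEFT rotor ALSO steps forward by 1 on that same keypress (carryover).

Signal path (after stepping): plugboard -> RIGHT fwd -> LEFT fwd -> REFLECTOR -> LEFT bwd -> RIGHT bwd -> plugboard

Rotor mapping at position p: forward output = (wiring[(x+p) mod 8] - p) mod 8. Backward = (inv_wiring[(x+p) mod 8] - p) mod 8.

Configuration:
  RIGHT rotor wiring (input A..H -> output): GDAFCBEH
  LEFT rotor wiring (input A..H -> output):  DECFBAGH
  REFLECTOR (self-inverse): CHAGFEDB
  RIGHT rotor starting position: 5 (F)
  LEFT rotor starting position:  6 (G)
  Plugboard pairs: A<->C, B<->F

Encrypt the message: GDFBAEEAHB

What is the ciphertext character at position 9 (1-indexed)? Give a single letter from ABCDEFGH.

Char 1 ('G'): step: R->6, L=6; G->plug->G->R->E->L->E->refl->F->L'->C->R'->E->plug->E
Char 2 ('D'): step: R->7, L=6; D->plug->D->R->B->L->B->refl->H->L'->F->R'->H->plug->H
Char 3 ('F'): step: R->0, L->7 (L advanced); F->plug->B->R->D->L->D->refl->G->L'->E->R'->G->plug->G
Char 4 ('B'): step: R->1, L=7; B->plug->F->R->D->L->D->refl->G->L'->E->R'->C->plug->A
Char 5 ('A'): step: R->2, L=7; A->plug->C->R->A->L->A->refl->C->L'->F->R'->F->plug->B
Char 6 ('E'): step: R->3, L=7; E->plug->E->R->E->L->G->refl->D->L'->D->R'->F->plug->B
Char 7 ('E'): step: R->4, L=7; E->plug->E->R->C->L->F->refl->E->L'->B->R'->H->plug->H
Char 8 ('A'): step: R->5, L=7; A->plug->C->R->C->L->F->refl->E->L'->B->R'->D->plug->D
Char 9 ('H'): step: R->6, L=7; H->plug->H->R->D->L->D->refl->G->L'->E->R'->G->plug->G

G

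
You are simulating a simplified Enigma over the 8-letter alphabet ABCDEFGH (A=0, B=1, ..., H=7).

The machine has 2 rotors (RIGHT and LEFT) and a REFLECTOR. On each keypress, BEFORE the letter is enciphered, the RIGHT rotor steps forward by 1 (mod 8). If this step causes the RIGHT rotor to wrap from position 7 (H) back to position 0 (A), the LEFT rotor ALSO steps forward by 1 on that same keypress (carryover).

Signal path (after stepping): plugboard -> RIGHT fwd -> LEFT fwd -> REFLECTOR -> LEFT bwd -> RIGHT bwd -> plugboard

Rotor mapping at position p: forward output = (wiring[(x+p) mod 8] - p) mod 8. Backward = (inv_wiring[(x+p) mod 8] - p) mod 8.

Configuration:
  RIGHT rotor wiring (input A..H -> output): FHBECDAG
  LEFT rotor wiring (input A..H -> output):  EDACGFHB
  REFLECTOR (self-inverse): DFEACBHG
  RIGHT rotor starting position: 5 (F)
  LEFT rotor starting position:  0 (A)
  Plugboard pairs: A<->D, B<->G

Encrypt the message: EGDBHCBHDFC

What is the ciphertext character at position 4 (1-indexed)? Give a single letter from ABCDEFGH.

Char 1 ('E'): step: R->6, L=0; E->plug->E->R->D->L->C->refl->E->L'->A->R'->B->plug->G
Char 2 ('G'): step: R->7, L=0; G->plug->B->R->G->L->H->refl->G->L'->E->R'->G->plug->B
Char 3 ('D'): step: R->0, L->1 (L advanced); D->plug->A->R->F->L->G->refl->H->L'->B->R'->C->plug->C
Char 4 ('B'): step: R->1, L=1; B->plug->G->R->F->L->G->refl->H->L'->B->R'->D->plug->A

A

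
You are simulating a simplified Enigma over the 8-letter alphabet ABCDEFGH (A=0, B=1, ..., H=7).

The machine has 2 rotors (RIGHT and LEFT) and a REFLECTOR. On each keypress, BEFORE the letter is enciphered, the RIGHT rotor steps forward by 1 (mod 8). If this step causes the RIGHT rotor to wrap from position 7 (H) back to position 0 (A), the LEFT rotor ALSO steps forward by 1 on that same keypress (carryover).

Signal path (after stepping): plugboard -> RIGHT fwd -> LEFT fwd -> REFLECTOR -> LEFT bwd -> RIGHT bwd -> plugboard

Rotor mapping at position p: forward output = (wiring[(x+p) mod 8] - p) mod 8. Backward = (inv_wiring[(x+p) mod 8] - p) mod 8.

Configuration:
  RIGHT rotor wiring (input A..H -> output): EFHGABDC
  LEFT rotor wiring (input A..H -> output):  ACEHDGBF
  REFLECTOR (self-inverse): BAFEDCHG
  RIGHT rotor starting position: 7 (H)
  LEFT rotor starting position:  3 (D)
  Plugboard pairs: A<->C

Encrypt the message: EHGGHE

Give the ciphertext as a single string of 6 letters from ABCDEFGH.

Char 1 ('E'): step: R->0, L->4 (L advanced); E->plug->E->R->A->L->H->refl->G->L'->F->R'->B->plug->B
Char 2 ('H'): step: R->1, L=4; H->plug->H->R->D->L->B->refl->A->L'->G->R'->B->plug->B
Char 3 ('G'): step: R->2, L=4; G->plug->G->R->C->L->F->refl->C->L'->B->R'->E->plug->E
Char 4 ('G'): step: R->3, L=4; G->plug->G->R->C->L->F->refl->C->L'->B->R'->F->plug->F
Char 5 ('H'): step: R->4, L=4; H->plug->H->R->C->L->F->refl->C->L'->B->R'->F->plug->F
Char 6 ('E'): step: R->5, L=4; E->plug->E->R->A->L->H->refl->G->L'->F->R'->C->plug->A

Answer: BBEFFA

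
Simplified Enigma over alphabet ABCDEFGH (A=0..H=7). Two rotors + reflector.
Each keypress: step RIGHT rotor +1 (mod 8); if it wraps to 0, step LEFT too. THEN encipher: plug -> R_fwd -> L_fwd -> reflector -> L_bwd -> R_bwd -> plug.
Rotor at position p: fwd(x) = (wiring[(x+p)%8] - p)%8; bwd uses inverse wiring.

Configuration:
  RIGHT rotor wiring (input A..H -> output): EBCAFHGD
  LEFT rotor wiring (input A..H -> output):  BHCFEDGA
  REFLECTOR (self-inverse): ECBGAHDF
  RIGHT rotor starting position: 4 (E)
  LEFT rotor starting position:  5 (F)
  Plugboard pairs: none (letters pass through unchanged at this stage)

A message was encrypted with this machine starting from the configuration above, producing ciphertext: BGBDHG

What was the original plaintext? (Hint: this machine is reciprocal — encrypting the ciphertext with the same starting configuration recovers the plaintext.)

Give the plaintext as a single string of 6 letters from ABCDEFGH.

Answer: EBHABB

Derivation:
Char 1 ('B'): step: R->5, L=5; B->plug->B->R->B->L->B->refl->C->L'->E->R'->E->plug->E
Char 2 ('G'): step: R->6, L=5; G->plug->G->R->H->L->H->refl->F->L'->F->R'->B->plug->B
Char 3 ('B'): step: R->7, L=5; B->plug->B->R->F->L->F->refl->H->L'->H->R'->H->plug->H
Char 4 ('D'): step: R->0, L->6 (L advanced); D->plug->D->R->A->L->A->refl->E->L'->E->R'->A->plug->A
Char 5 ('H'): step: R->1, L=6; H->plug->H->R->D->L->B->refl->C->L'->B->R'->B->plug->B
Char 6 ('G'): step: R->2, L=6; G->plug->G->R->C->L->D->refl->G->L'->G->R'->B->plug->B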